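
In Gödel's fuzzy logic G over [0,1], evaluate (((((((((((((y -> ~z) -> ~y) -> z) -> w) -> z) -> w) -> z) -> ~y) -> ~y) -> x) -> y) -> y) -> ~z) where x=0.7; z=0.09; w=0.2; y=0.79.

0.00

~z: Gödel ¬ of 0.09 = 0 (operand ≠ 0)
(y -> ~z): 0.79 > 0, so result = 0
~y: Gödel ¬ of 0.79 = 0 (operand ≠ 0)
((y -> ~z) -> ~y): 0 ≤ 0, so result = 1
(((y -> ~z) -> ~y) -> z): 1 > 0.09, so result = 0.09
((((y -> ~z) -> ~y) -> z) -> w): 0.09 ≤ 0.2, so result = 1
(((((y -> ~z) -> ~y) -> z) -> w) -> z): 1 > 0.09, so result = 0.09
((((((y -> ~z) -> ~y) -> z) -> w) -> z) -> w): 0.09 ≤ 0.2, so result = 1
(((((((y -> ~z) -> ~y) -> z) -> w) -> z) -> w) -> z): 1 > 0.09, so result = 0.09
~y: Gödel ¬ of 0.79 = 0 (operand ≠ 0)
((((((((y -> ~z) -> ~y) -> z) -> w) -> z) -> w) -> z) -> ~y): 0.09 > 0, so result = 0
~y: Gödel ¬ of 0.79 = 0 (operand ≠ 0)
(((((((((y -> ~z) -> ~y) -> z) -> w) -> z) -> w) -> z) -> ~y) -> ~y): 0 ≤ 0, so result = 1
((((((((((y -> ~z) -> ~y) -> z) -> w) -> z) -> w) -> z) -> ~y) -> ~y) -> x): 1 > 0.7, so result = 0.7
(((((((((((y -> ~z) -> ~y) -> z) -> w) -> z) -> w) -> z) -> ~y) -> ~y) -> x) -> y): 0.7 ≤ 0.79, so result = 1
((((((((((((y -> ~z) -> ~y) -> z) -> w) -> z) -> w) -> z) -> ~y) -> ~y) -> x) -> y) -> y): 1 > 0.79, so result = 0.79
~z: Gödel ¬ of 0.09 = 0 (operand ≠ 0)
(((((((((((((y -> ~z) -> ~y) -> z) -> w) -> z) -> w) -> z) -> ~y) -> ~y) -> x) -> y) -> y) -> ~z): 0.79 > 0, so result = 0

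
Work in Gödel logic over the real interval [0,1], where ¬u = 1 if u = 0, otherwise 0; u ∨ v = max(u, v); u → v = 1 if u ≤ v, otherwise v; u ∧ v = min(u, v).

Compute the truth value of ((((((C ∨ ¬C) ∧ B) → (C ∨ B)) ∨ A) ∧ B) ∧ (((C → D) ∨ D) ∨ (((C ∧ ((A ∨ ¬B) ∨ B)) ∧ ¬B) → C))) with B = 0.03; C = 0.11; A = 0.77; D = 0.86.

0.03

¬C: Gödel ¬ of 0.11 = 0 (operand ≠ 0)
(C ∨ ¬C) = max(0.11, 0) = 0.11
((C ∨ ¬C) ∧ B) = min(0.11, 0.03) = 0.03
(C ∨ B) = max(0.11, 0.03) = 0.11
(((C ∨ ¬C) ∧ B) → (C ∨ B)): 0.03 ≤ 0.11, so result = 1
((((C ∨ ¬C) ∧ B) → (C ∨ B)) ∨ A) = max(1, 0.77) = 1
(((((C ∨ ¬C) ∧ B) → (C ∨ B)) ∨ A) ∧ B) = min(1, 0.03) = 0.03
(C → D): 0.11 ≤ 0.86, so result = 1
((C → D) ∨ D) = max(1, 0.86) = 1
¬B: Gödel ¬ of 0.03 = 0 (operand ≠ 0)
(A ∨ ¬B) = max(0.77, 0) = 0.77
((A ∨ ¬B) ∨ B) = max(0.77, 0.03) = 0.77
(C ∧ ((A ∨ ¬B) ∨ B)) = min(0.11, 0.77) = 0.11
¬B: Gödel ¬ of 0.03 = 0 (operand ≠ 0)
((C ∧ ((A ∨ ¬B) ∨ B)) ∧ ¬B) = min(0.11, 0) = 0
(((C ∧ ((A ∨ ¬B) ∨ B)) ∧ ¬B) → C): 0 ≤ 0.11, so result = 1
(((C → D) ∨ D) ∨ (((C ∧ ((A ∨ ¬B) ∨ B)) ∧ ¬B) → C)) = max(1, 1) = 1
((((((C ∨ ¬C) ∧ B) → (C ∨ B)) ∨ A) ∧ B) ∧ (((C → D) ∨ D) ∨ (((C ∧ ((A ∨ ¬B) ∨ B)) ∧ ¬B) → C))) = min(0.03, 1) = 0.03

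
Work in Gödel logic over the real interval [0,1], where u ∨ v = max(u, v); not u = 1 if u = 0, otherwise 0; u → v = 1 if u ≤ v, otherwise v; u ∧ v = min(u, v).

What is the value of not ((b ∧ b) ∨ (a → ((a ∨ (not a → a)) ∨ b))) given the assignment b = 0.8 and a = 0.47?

(b ∧ b) = min(0.8, 0.8) = 0.8
not a: Gödel ¬ of 0.47 = 0 (operand ≠ 0)
(not a → a): 0 ≤ 0.47, so result = 1
(a ∨ (not a → a)) = max(0.47, 1) = 1
((a ∨ (not a → a)) ∨ b) = max(1, 0.8) = 1
(a → ((a ∨ (not a → a)) ∨ b)): 0.47 ≤ 1, so result = 1
((b ∧ b) ∨ (a → ((a ∨ (not a → a)) ∨ b))) = max(0.8, 1) = 1
not ((b ∧ b) ∨ (a → ((a ∨ (not a → a)) ∨ b))): Gödel ¬ of 1 = 0 (operand ≠ 0)

0.00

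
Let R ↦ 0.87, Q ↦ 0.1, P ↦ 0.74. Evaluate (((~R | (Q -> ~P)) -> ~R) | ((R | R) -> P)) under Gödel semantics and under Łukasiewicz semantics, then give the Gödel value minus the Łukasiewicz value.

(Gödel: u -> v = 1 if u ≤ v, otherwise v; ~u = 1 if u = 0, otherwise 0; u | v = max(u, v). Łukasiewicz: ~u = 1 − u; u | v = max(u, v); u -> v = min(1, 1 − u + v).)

Gödel evaluation:
  ~R: Gödel ¬ of 0.87 = 0 (operand ≠ 0)
  ~P: Gödel ¬ of 0.74 = 0 (operand ≠ 0)
  (Q -> ~P): 0.1 > 0, so result = 0
  (~R | (Q -> ~P)) = max(0, 0) = 0
  ~R: Gödel ¬ of 0.87 = 0 (operand ≠ 0)
  ((~R | (Q -> ~P)) -> ~R): 0 ≤ 0, so result = 1
  (R | R) = max(0.87, 0.87) = 0.87
  ((R | R) -> P): 0.87 > 0.74, so result = 0.74
  (((~R | (Q -> ~P)) -> ~R) | ((R | R) -> P)) = max(1, 0.74) = 1
  Gödel value = 1
Łukasiewicz evaluation:
  ~R: Łukasiewicz ¬ gives 1 − 0.87 = 0.13
  ~P: Łukasiewicz ¬ gives 1 − 0.74 = 0.26
  (Q -> ~P): min(1, 1 − 0.1 + 0.26) = 1
  (~R | (Q -> ~P)) = max(0.13, 1) = 1
  ~R: Łukasiewicz ¬ gives 1 − 0.87 = 0.13
  ((~R | (Q -> ~P)) -> ~R): min(1, 1 − 1 + 0.13) = 0.13
  (R | R) = max(0.87, 0.87) = 0.87
  ((R | R) -> P): min(1, 1 − 0.87 + 0.74) = 0.87
  (((~R | (Q -> ~P)) -> ~R) | ((R | R) -> P)) = max(0.13, 0.87) = 0.87
  Łukasiewicz value = 0.87
Difference: 1 − 0.87 = 0.13

0.13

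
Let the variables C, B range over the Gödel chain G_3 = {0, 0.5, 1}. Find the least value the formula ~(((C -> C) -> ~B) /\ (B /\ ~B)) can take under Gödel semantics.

Every assignment gives 1. For instance at C = 0, B = 0:
  (C -> C): 0 ≤ 0, so result = 1
  ~B: Gödel ¬ of 0 = 1 (operand is 0)
  ((C -> C) -> ~B): 1 ≤ 1, so result = 1
  ~B: Gödel ¬ of 0 = 1 (operand is 0)
  (B /\ ~B) = min(0, 1) = 0
  (((C -> C) -> ~B) /\ (B /\ ~B)) = min(1, 0) = 0
  ~(((C -> C) -> ~B) /\ (B /\ ~B)): Gödel ¬ of 0 = 1 (operand is 0)
All 9 assignments give value 1 — the formula is a G_3-tautology.

1.00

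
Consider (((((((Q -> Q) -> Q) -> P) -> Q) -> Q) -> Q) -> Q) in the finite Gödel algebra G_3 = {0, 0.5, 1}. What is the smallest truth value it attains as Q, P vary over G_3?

0.50

The minimum is attained at Q = 0.5, P = 0:
  (Q -> Q): 0.5 ≤ 0.5, so result = 1
  ((Q -> Q) -> Q): 1 > 0.5, so result = 0.5
  (((Q -> Q) -> Q) -> P): 0.5 > 0, so result = 0
  ((((Q -> Q) -> Q) -> P) -> Q): 0 ≤ 0.5, so result = 1
  (((((Q -> Q) -> Q) -> P) -> Q) -> Q): 1 > 0.5, so result = 0.5
  ((((((Q -> Q) -> Q) -> P) -> Q) -> Q) -> Q): 0.5 ≤ 0.5, so result = 1
  (((((((Q -> Q) -> Q) -> P) -> Q) -> Q) -> Q) -> Q): 1 > 0.5, so result = 0.5
Checking all 9 assignments confirms none give a value below 0.50.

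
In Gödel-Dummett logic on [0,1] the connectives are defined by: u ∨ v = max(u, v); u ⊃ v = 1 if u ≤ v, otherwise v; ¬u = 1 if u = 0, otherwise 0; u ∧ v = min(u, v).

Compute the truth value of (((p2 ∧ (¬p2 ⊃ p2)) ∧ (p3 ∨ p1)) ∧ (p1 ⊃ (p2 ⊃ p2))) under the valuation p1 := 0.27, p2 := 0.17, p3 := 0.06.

¬p2: Gödel ¬ of 0.17 = 0 (operand ≠ 0)
(¬p2 ⊃ p2): 0 ≤ 0.17, so result = 1
(p2 ∧ (¬p2 ⊃ p2)) = min(0.17, 1) = 0.17
(p3 ∨ p1) = max(0.06, 0.27) = 0.27
((p2 ∧ (¬p2 ⊃ p2)) ∧ (p3 ∨ p1)) = min(0.17, 0.27) = 0.17
(p2 ⊃ p2): 0.17 ≤ 0.17, so result = 1
(p1 ⊃ (p2 ⊃ p2)): 0.27 ≤ 1, so result = 1
(((p2 ∧ (¬p2 ⊃ p2)) ∧ (p3 ∨ p1)) ∧ (p1 ⊃ (p2 ⊃ p2))) = min(0.17, 1) = 0.17

0.17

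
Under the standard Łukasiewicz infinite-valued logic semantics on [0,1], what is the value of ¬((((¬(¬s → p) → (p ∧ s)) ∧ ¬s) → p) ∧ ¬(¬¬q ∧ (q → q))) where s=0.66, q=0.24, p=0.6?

¬s: Łukasiewicz ¬ gives 1 − 0.66 = 0.34
(¬s → p): min(1, 1 − 0.34 + 0.6) = 1
¬(¬s → p): Łukasiewicz ¬ gives 1 − 1 = 0
(p ∧ s) = min(0.6, 0.66) = 0.6
(¬(¬s → p) → (p ∧ s)): min(1, 1 − 0 + 0.6) = 1
¬s: Łukasiewicz ¬ gives 1 − 0.66 = 0.34
((¬(¬s → p) → (p ∧ s)) ∧ ¬s) = min(1, 0.34) = 0.34
(((¬(¬s → p) → (p ∧ s)) ∧ ¬s) → p): min(1, 1 − 0.34 + 0.6) = 1
¬q: Łukasiewicz ¬ gives 1 − 0.24 = 0.76
¬¬q: Łukasiewicz ¬ gives 1 − 0.76 = 0.24
(q → q): min(1, 1 − 0.24 + 0.24) = 1
(¬¬q ∧ (q → q)) = min(0.24, 1) = 0.24
¬(¬¬q ∧ (q → q)): Łukasiewicz ¬ gives 1 − 0.24 = 0.76
((((¬(¬s → p) → (p ∧ s)) ∧ ¬s) → p) ∧ ¬(¬¬q ∧ (q → q))) = min(1, 0.76) = 0.76
¬((((¬(¬s → p) → (p ∧ s)) ∧ ¬s) → p) ∧ ¬(¬¬q ∧ (q → q))): Łukasiewicz ¬ gives 1 − 0.76 = 0.24

0.24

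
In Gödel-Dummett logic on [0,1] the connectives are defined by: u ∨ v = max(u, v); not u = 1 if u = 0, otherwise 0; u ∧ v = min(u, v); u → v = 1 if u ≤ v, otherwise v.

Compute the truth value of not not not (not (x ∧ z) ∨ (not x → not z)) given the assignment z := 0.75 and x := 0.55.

0.00

(x ∧ z) = min(0.55, 0.75) = 0.55
not (x ∧ z): Gödel ¬ of 0.55 = 0 (operand ≠ 0)
not x: Gödel ¬ of 0.55 = 0 (operand ≠ 0)
not z: Gödel ¬ of 0.75 = 0 (operand ≠ 0)
(not x → not z): 0 ≤ 0, so result = 1
(not (x ∧ z) ∨ (not x → not z)) = max(0, 1) = 1
not (not (x ∧ z) ∨ (not x → not z)): Gödel ¬ of 1 = 0 (operand ≠ 0)
not not (not (x ∧ z) ∨ (not x → not z)): Gödel ¬ of 0 = 1 (operand is 0)
not not not (not (x ∧ z) ∨ (not x → not z)): Gödel ¬ of 1 = 0 (operand ≠ 0)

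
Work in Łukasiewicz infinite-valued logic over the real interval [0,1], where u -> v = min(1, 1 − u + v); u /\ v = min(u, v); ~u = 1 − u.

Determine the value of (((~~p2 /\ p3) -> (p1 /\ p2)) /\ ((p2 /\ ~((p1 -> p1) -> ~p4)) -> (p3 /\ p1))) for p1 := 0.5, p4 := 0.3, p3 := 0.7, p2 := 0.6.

~p2: Łukasiewicz ¬ gives 1 − 0.6 = 0.4
~~p2: Łukasiewicz ¬ gives 1 − 0.4 = 0.6
(~~p2 /\ p3) = min(0.6, 0.7) = 0.6
(p1 /\ p2) = min(0.5, 0.6) = 0.5
((~~p2 /\ p3) -> (p1 /\ p2)): min(1, 1 − 0.6 + 0.5) = 0.9
(p1 -> p1): min(1, 1 − 0.5 + 0.5) = 1
~p4: Łukasiewicz ¬ gives 1 − 0.3 = 0.7
((p1 -> p1) -> ~p4): min(1, 1 − 1 + 0.7) = 0.7
~((p1 -> p1) -> ~p4): Łukasiewicz ¬ gives 1 − 0.7 = 0.3
(p2 /\ ~((p1 -> p1) -> ~p4)) = min(0.6, 0.3) = 0.3
(p3 /\ p1) = min(0.7, 0.5) = 0.5
((p2 /\ ~((p1 -> p1) -> ~p4)) -> (p3 /\ p1)): min(1, 1 − 0.3 + 0.5) = 1
(((~~p2 /\ p3) -> (p1 /\ p2)) /\ ((p2 /\ ~((p1 -> p1) -> ~p4)) -> (p3 /\ p1))) = min(0.9, 1) = 0.9

0.90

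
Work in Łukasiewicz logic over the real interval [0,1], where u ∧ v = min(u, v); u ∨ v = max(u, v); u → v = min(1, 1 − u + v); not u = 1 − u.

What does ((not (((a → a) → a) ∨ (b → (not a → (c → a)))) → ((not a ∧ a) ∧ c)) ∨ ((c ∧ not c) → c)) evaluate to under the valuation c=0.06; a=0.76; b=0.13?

(a → a): min(1, 1 − 0.76 + 0.76) = 1
((a → a) → a): min(1, 1 − 1 + 0.76) = 0.76
not a: Łukasiewicz ¬ gives 1 − 0.76 = 0.24
(c → a): min(1, 1 − 0.06 + 0.76) = 1
(not a → (c → a)): min(1, 1 − 0.24 + 1) = 1
(b → (not a → (c → a))): min(1, 1 − 0.13 + 1) = 1
(((a → a) → a) ∨ (b → (not a → (c → a)))) = max(0.76, 1) = 1
not (((a → a) → a) ∨ (b → (not a → (c → a)))): Łukasiewicz ¬ gives 1 − 1 = 0
not a: Łukasiewicz ¬ gives 1 − 0.76 = 0.24
(not a ∧ a) = min(0.24, 0.76) = 0.24
((not a ∧ a) ∧ c) = min(0.24, 0.06) = 0.06
(not (((a → a) → a) ∨ (b → (not a → (c → a)))) → ((not a ∧ a) ∧ c)): min(1, 1 − 0 + 0.06) = 1
not c: Łukasiewicz ¬ gives 1 − 0.06 = 0.94
(c ∧ not c) = min(0.06, 0.94) = 0.06
((c ∧ not c) → c): min(1, 1 − 0.06 + 0.06) = 1
((not (((a → a) → a) ∨ (b → (not a → (c → a)))) → ((not a ∧ a) ∧ c)) ∨ ((c ∧ not c) → c)) = max(1, 1) = 1

1.00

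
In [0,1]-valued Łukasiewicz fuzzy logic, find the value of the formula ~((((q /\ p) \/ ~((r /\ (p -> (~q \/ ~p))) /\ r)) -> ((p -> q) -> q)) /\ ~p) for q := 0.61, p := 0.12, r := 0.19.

(q /\ p) = min(0.61, 0.12) = 0.12
~q: Łukasiewicz ¬ gives 1 − 0.61 = 0.39
~p: Łukasiewicz ¬ gives 1 − 0.12 = 0.88
(~q \/ ~p) = max(0.39, 0.88) = 0.88
(p -> (~q \/ ~p)): min(1, 1 − 0.12 + 0.88) = 1
(r /\ (p -> (~q \/ ~p))) = min(0.19, 1) = 0.19
((r /\ (p -> (~q \/ ~p))) /\ r) = min(0.19, 0.19) = 0.19
~((r /\ (p -> (~q \/ ~p))) /\ r): Łukasiewicz ¬ gives 1 − 0.19 = 0.81
((q /\ p) \/ ~((r /\ (p -> (~q \/ ~p))) /\ r)) = max(0.12, 0.81) = 0.81
(p -> q): min(1, 1 − 0.12 + 0.61) = 1
((p -> q) -> q): min(1, 1 − 1 + 0.61) = 0.61
(((q /\ p) \/ ~((r /\ (p -> (~q \/ ~p))) /\ r)) -> ((p -> q) -> q)): min(1, 1 − 0.81 + 0.61) = 0.8
~p: Łukasiewicz ¬ gives 1 − 0.12 = 0.88
((((q /\ p) \/ ~((r /\ (p -> (~q \/ ~p))) /\ r)) -> ((p -> q) -> q)) /\ ~p) = min(0.8, 0.88) = 0.8
~((((q /\ p) \/ ~((r /\ (p -> (~q \/ ~p))) /\ r)) -> ((p -> q) -> q)) /\ ~p): Łukasiewicz ¬ gives 1 − 0.8 = 0.2

0.20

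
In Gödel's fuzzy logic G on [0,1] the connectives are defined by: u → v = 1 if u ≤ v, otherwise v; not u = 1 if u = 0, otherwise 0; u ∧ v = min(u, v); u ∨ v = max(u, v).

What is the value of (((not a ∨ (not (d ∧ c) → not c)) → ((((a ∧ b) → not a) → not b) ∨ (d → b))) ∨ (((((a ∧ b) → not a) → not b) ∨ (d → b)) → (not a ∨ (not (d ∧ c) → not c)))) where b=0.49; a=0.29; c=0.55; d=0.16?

1.00

not a: Gödel ¬ of 0.29 = 0 (operand ≠ 0)
(d ∧ c) = min(0.16, 0.55) = 0.16
not (d ∧ c): Gödel ¬ of 0.16 = 0 (operand ≠ 0)
not c: Gödel ¬ of 0.55 = 0 (operand ≠ 0)
(not (d ∧ c) → not c): 0 ≤ 0, so result = 1
(not a ∨ (not (d ∧ c) → not c)) = max(0, 1) = 1
(a ∧ b) = min(0.29, 0.49) = 0.29
not a: Gödel ¬ of 0.29 = 0 (operand ≠ 0)
((a ∧ b) → not a): 0.29 > 0, so result = 0
not b: Gödel ¬ of 0.49 = 0 (operand ≠ 0)
(((a ∧ b) → not a) → not b): 0 ≤ 0, so result = 1
(d → b): 0.16 ≤ 0.49, so result = 1
((((a ∧ b) → not a) → not b) ∨ (d → b)) = max(1, 1) = 1
((not a ∨ (not (d ∧ c) → not c)) → ((((a ∧ b) → not a) → not b) ∨ (d → b))): 1 ≤ 1, so result = 1
(a ∧ b) = min(0.29, 0.49) = 0.29
not a: Gödel ¬ of 0.29 = 0 (operand ≠ 0)
((a ∧ b) → not a): 0.29 > 0, so result = 0
not b: Gödel ¬ of 0.49 = 0 (operand ≠ 0)
(((a ∧ b) → not a) → not b): 0 ≤ 0, so result = 1
(d → b): 0.16 ≤ 0.49, so result = 1
((((a ∧ b) → not a) → not b) ∨ (d → b)) = max(1, 1) = 1
not a: Gödel ¬ of 0.29 = 0 (operand ≠ 0)
(d ∧ c) = min(0.16, 0.55) = 0.16
not (d ∧ c): Gödel ¬ of 0.16 = 0 (operand ≠ 0)
not c: Gödel ¬ of 0.55 = 0 (operand ≠ 0)
(not (d ∧ c) → not c): 0 ≤ 0, so result = 1
(not a ∨ (not (d ∧ c) → not c)) = max(0, 1) = 1
(((((a ∧ b) → not a) → not b) ∨ (d → b)) → (not a ∨ (not (d ∧ c) → not c))): 1 ≤ 1, so result = 1
(((not a ∨ (not (d ∧ c) → not c)) → ((((a ∧ b) → not a) → not b) ∨ (d → b))) ∨ (((((a ∧ b) → not a) → not b) ∨ (d → b)) → (not a ∨ (not (d ∧ c) → not c)))) = max(1, 1) = 1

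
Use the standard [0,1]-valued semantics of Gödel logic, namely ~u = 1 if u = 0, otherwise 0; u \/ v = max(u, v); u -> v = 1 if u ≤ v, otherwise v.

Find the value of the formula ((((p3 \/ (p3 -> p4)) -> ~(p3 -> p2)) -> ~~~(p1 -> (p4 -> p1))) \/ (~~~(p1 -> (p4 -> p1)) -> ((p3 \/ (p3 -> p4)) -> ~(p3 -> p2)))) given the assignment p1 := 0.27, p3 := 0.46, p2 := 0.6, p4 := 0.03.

(p3 -> p4): 0.46 > 0.03, so result = 0.03
(p3 \/ (p3 -> p4)) = max(0.46, 0.03) = 0.46
(p3 -> p2): 0.46 ≤ 0.6, so result = 1
~(p3 -> p2): Gödel ¬ of 1 = 0 (operand ≠ 0)
((p3 \/ (p3 -> p4)) -> ~(p3 -> p2)): 0.46 > 0, so result = 0
(p4 -> p1): 0.03 ≤ 0.27, so result = 1
(p1 -> (p4 -> p1)): 0.27 ≤ 1, so result = 1
~(p1 -> (p4 -> p1)): Gödel ¬ of 1 = 0 (operand ≠ 0)
~~(p1 -> (p4 -> p1)): Gödel ¬ of 0 = 1 (operand is 0)
~~~(p1 -> (p4 -> p1)): Gödel ¬ of 1 = 0 (operand ≠ 0)
(((p3 \/ (p3 -> p4)) -> ~(p3 -> p2)) -> ~~~(p1 -> (p4 -> p1))): 0 ≤ 0, so result = 1
(p4 -> p1): 0.03 ≤ 0.27, so result = 1
(p1 -> (p4 -> p1)): 0.27 ≤ 1, so result = 1
~(p1 -> (p4 -> p1)): Gödel ¬ of 1 = 0 (operand ≠ 0)
~~(p1 -> (p4 -> p1)): Gödel ¬ of 0 = 1 (operand is 0)
~~~(p1 -> (p4 -> p1)): Gödel ¬ of 1 = 0 (operand ≠ 0)
(p3 -> p4): 0.46 > 0.03, so result = 0.03
(p3 \/ (p3 -> p4)) = max(0.46, 0.03) = 0.46
(p3 -> p2): 0.46 ≤ 0.6, so result = 1
~(p3 -> p2): Gödel ¬ of 1 = 0 (operand ≠ 0)
((p3 \/ (p3 -> p4)) -> ~(p3 -> p2)): 0.46 > 0, so result = 0
(~~~(p1 -> (p4 -> p1)) -> ((p3 \/ (p3 -> p4)) -> ~(p3 -> p2))): 0 ≤ 0, so result = 1
((((p3 \/ (p3 -> p4)) -> ~(p3 -> p2)) -> ~~~(p1 -> (p4 -> p1))) \/ (~~~(p1 -> (p4 -> p1)) -> ((p3 \/ (p3 -> p4)) -> ~(p3 -> p2)))) = max(1, 1) = 1

1.00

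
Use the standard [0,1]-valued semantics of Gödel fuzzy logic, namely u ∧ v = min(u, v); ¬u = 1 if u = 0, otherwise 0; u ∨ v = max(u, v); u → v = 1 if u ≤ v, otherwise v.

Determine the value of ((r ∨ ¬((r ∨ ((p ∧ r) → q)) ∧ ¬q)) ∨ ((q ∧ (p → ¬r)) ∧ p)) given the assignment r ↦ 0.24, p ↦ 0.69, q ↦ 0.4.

1.00

(p ∧ r) = min(0.69, 0.24) = 0.24
((p ∧ r) → q): 0.24 ≤ 0.4, so result = 1
(r ∨ ((p ∧ r) → q)) = max(0.24, 1) = 1
¬q: Gödel ¬ of 0.4 = 0 (operand ≠ 0)
((r ∨ ((p ∧ r) → q)) ∧ ¬q) = min(1, 0) = 0
¬((r ∨ ((p ∧ r) → q)) ∧ ¬q): Gödel ¬ of 0 = 1 (operand is 0)
(r ∨ ¬((r ∨ ((p ∧ r) → q)) ∧ ¬q)) = max(0.24, 1) = 1
¬r: Gödel ¬ of 0.24 = 0 (operand ≠ 0)
(p → ¬r): 0.69 > 0, so result = 0
(q ∧ (p → ¬r)) = min(0.4, 0) = 0
((q ∧ (p → ¬r)) ∧ p) = min(0, 0.69) = 0
((r ∨ ¬((r ∨ ((p ∧ r) → q)) ∧ ¬q)) ∨ ((q ∧ (p → ¬r)) ∧ p)) = max(1, 0) = 1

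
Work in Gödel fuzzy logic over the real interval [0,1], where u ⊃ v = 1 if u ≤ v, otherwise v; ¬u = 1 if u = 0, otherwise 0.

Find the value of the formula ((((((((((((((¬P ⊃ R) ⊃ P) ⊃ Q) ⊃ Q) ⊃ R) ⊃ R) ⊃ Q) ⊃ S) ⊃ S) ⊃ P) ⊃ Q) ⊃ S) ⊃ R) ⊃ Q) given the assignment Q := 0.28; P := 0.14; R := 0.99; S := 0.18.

0.28

¬P: Gödel ¬ of 0.14 = 0 (operand ≠ 0)
(¬P ⊃ R): 0 ≤ 0.99, so result = 1
((¬P ⊃ R) ⊃ P): 1 > 0.14, so result = 0.14
(((¬P ⊃ R) ⊃ P) ⊃ Q): 0.14 ≤ 0.28, so result = 1
((((¬P ⊃ R) ⊃ P) ⊃ Q) ⊃ Q): 1 > 0.28, so result = 0.28
(((((¬P ⊃ R) ⊃ P) ⊃ Q) ⊃ Q) ⊃ R): 0.28 ≤ 0.99, so result = 1
((((((¬P ⊃ R) ⊃ P) ⊃ Q) ⊃ Q) ⊃ R) ⊃ R): 1 > 0.99, so result = 0.99
(((((((¬P ⊃ R) ⊃ P) ⊃ Q) ⊃ Q) ⊃ R) ⊃ R) ⊃ Q): 0.99 > 0.28, so result = 0.28
((((((((¬P ⊃ R) ⊃ P) ⊃ Q) ⊃ Q) ⊃ R) ⊃ R) ⊃ Q) ⊃ S): 0.28 > 0.18, so result = 0.18
(((((((((¬P ⊃ R) ⊃ P) ⊃ Q) ⊃ Q) ⊃ R) ⊃ R) ⊃ Q) ⊃ S) ⊃ S): 0.18 ≤ 0.18, so result = 1
((((((((((¬P ⊃ R) ⊃ P) ⊃ Q) ⊃ Q) ⊃ R) ⊃ R) ⊃ Q) ⊃ S) ⊃ S) ⊃ P): 1 > 0.14, so result = 0.14
(((((((((((¬P ⊃ R) ⊃ P) ⊃ Q) ⊃ Q) ⊃ R) ⊃ R) ⊃ Q) ⊃ S) ⊃ S) ⊃ P) ⊃ Q): 0.14 ≤ 0.28, so result = 1
((((((((((((¬P ⊃ R) ⊃ P) ⊃ Q) ⊃ Q) ⊃ R) ⊃ R) ⊃ Q) ⊃ S) ⊃ S) ⊃ P) ⊃ Q) ⊃ S): 1 > 0.18, so result = 0.18
(((((((((((((¬P ⊃ R) ⊃ P) ⊃ Q) ⊃ Q) ⊃ R) ⊃ R) ⊃ Q) ⊃ S) ⊃ S) ⊃ P) ⊃ Q) ⊃ S) ⊃ R): 0.18 ≤ 0.99, so result = 1
((((((((((((((¬P ⊃ R) ⊃ P) ⊃ Q) ⊃ Q) ⊃ R) ⊃ R) ⊃ Q) ⊃ S) ⊃ S) ⊃ P) ⊃ Q) ⊃ S) ⊃ R) ⊃ Q): 1 > 0.28, so result = 0.28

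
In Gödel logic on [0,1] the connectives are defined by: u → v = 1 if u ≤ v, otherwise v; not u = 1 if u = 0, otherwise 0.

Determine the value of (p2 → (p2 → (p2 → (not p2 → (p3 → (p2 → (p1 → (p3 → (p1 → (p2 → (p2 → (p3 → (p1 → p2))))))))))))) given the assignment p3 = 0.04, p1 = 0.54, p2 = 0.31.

not p2: Gödel ¬ of 0.31 = 0 (operand ≠ 0)
(p1 → p2): 0.54 > 0.31, so result = 0.31
(p3 → (p1 → p2)): 0.04 ≤ 0.31, so result = 1
(p2 → (p3 → (p1 → p2))): 0.31 ≤ 1, so result = 1
(p2 → (p2 → (p3 → (p1 → p2)))): 0.31 ≤ 1, so result = 1
(p1 → (p2 → (p2 → (p3 → (p1 → p2))))): 0.54 ≤ 1, so result = 1
(p3 → (p1 → (p2 → (p2 → (p3 → (p1 → p2)))))): 0.04 ≤ 1, so result = 1
(p1 → (p3 → (p1 → (p2 → (p2 → (p3 → (p1 → p2))))))): 0.54 ≤ 1, so result = 1
(p2 → (p1 → (p3 → (p1 → (p2 → (p2 → (p3 → (p1 → p2)))))))): 0.31 ≤ 1, so result = 1
(p3 → (p2 → (p1 → (p3 → (p1 → (p2 → (p2 → (p3 → (p1 → p2))))))))): 0.04 ≤ 1, so result = 1
(not p2 → (p3 → (p2 → (p1 → (p3 → (p1 → (p2 → (p2 → (p3 → (p1 → p2)))))))))): 0 ≤ 1, so result = 1
(p2 → (not p2 → (p3 → (p2 → (p1 → (p3 → (p1 → (p2 → (p2 → (p3 → (p1 → p2))))))))))): 0.31 ≤ 1, so result = 1
(p2 → (p2 → (not p2 → (p3 → (p2 → (p1 → (p3 → (p1 → (p2 → (p2 → (p3 → (p1 → p2)))))))))))): 0.31 ≤ 1, so result = 1
(p2 → (p2 → (p2 → (not p2 → (p3 → (p2 → (p1 → (p3 → (p1 → (p2 → (p2 → (p3 → (p1 → p2))))))))))))): 0.31 ≤ 1, so result = 1

1.00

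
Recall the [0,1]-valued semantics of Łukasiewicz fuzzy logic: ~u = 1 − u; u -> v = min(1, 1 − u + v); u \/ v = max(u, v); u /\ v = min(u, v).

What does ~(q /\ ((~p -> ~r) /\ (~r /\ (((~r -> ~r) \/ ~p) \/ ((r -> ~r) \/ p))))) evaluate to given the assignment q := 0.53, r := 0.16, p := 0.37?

0.47

~p: Łukasiewicz ¬ gives 1 − 0.37 = 0.63
~r: Łukasiewicz ¬ gives 1 − 0.16 = 0.84
(~p -> ~r): min(1, 1 − 0.63 + 0.84) = 1
~r: Łukasiewicz ¬ gives 1 − 0.16 = 0.84
~r: Łukasiewicz ¬ gives 1 − 0.16 = 0.84
~r: Łukasiewicz ¬ gives 1 − 0.16 = 0.84
(~r -> ~r): min(1, 1 − 0.84 + 0.84) = 1
~p: Łukasiewicz ¬ gives 1 − 0.37 = 0.63
((~r -> ~r) \/ ~p) = max(1, 0.63) = 1
~r: Łukasiewicz ¬ gives 1 − 0.16 = 0.84
(r -> ~r): min(1, 1 − 0.16 + 0.84) = 1
((r -> ~r) \/ p) = max(1, 0.37) = 1
(((~r -> ~r) \/ ~p) \/ ((r -> ~r) \/ p)) = max(1, 1) = 1
(~r /\ (((~r -> ~r) \/ ~p) \/ ((r -> ~r) \/ p))) = min(0.84, 1) = 0.84
((~p -> ~r) /\ (~r /\ (((~r -> ~r) \/ ~p) \/ ((r -> ~r) \/ p)))) = min(1, 0.84) = 0.84
(q /\ ((~p -> ~r) /\ (~r /\ (((~r -> ~r) \/ ~p) \/ ((r -> ~r) \/ p))))) = min(0.53, 0.84) = 0.53
~(q /\ ((~p -> ~r) /\ (~r /\ (((~r -> ~r) \/ ~p) \/ ((r -> ~r) \/ p))))): Łukasiewicz ¬ gives 1 − 0.53 = 0.47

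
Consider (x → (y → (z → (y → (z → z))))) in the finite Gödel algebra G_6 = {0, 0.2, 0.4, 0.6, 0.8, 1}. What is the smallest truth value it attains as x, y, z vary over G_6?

Every assignment gives 1. For instance at x = 0, y = 0, z = 0:
  (z → z): 0 ≤ 0, so result = 1
  (y → (z → z)): 0 ≤ 1, so result = 1
  (z → (y → (z → z))): 0 ≤ 1, so result = 1
  (y → (z → (y → (z → z)))): 0 ≤ 1, so result = 1
  (x → (y → (z → (y → (z → z))))): 0 ≤ 1, so result = 1
All 216 assignments give value 1 — the formula is a G_6-tautology.

1.00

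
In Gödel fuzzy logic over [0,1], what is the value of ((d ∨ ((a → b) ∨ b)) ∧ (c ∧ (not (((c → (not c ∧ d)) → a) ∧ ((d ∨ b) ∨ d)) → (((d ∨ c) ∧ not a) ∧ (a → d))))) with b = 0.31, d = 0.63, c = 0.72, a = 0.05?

0.72

(a → b): 0.05 ≤ 0.31, so result = 1
((a → b) ∨ b) = max(1, 0.31) = 1
(d ∨ ((a → b) ∨ b)) = max(0.63, 1) = 1
not c: Gödel ¬ of 0.72 = 0 (operand ≠ 0)
(not c ∧ d) = min(0, 0.63) = 0
(c → (not c ∧ d)): 0.72 > 0, so result = 0
((c → (not c ∧ d)) → a): 0 ≤ 0.05, so result = 1
(d ∨ b) = max(0.63, 0.31) = 0.63
((d ∨ b) ∨ d) = max(0.63, 0.63) = 0.63
(((c → (not c ∧ d)) → a) ∧ ((d ∨ b) ∨ d)) = min(1, 0.63) = 0.63
not (((c → (not c ∧ d)) → a) ∧ ((d ∨ b) ∨ d)): Gödel ¬ of 0.63 = 0 (operand ≠ 0)
(d ∨ c) = max(0.63, 0.72) = 0.72
not a: Gödel ¬ of 0.05 = 0 (operand ≠ 0)
((d ∨ c) ∧ not a) = min(0.72, 0) = 0
(a → d): 0.05 ≤ 0.63, so result = 1
(((d ∨ c) ∧ not a) ∧ (a → d)) = min(0, 1) = 0
(not (((c → (not c ∧ d)) → a) ∧ ((d ∨ b) ∨ d)) → (((d ∨ c) ∧ not a) ∧ (a → d))): 0 ≤ 0, so result = 1
(c ∧ (not (((c → (not c ∧ d)) → a) ∧ ((d ∨ b) ∨ d)) → (((d ∨ c) ∧ not a) ∧ (a → d)))) = min(0.72, 1) = 0.72
((d ∨ ((a → b) ∨ b)) ∧ (c ∧ (not (((c → (not c ∧ d)) → a) ∧ ((d ∨ b) ∨ d)) → (((d ∨ c) ∧ not a) ∧ (a → d))))) = min(1, 0.72) = 0.72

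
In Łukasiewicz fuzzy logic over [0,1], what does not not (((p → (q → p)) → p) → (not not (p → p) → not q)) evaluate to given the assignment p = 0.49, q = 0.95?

(q → p): min(1, 1 − 0.95 + 0.49) = 0.54
(p → (q → p)): min(1, 1 − 0.49 + 0.54) = 1
((p → (q → p)) → p): min(1, 1 − 1 + 0.49) = 0.49
(p → p): min(1, 1 − 0.49 + 0.49) = 1
not (p → p): Łukasiewicz ¬ gives 1 − 1 = 0
not not (p → p): Łukasiewicz ¬ gives 1 − 0 = 1
not q: Łukasiewicz ¬ gives 1 − 0.95 = 0.05
(not not (p → p) → not q): min(1, 1 − 1 + 0.05) = 0.05
(((p → (q → p)) → p) → (not not (p → p) → not q)): min(1, 1 − 0.49 + 0.05) = 0.56
not (((p → (q → p)) → p) → (not not (p → p) → not q)): Łukasiewicz ¬ gives 1 − 0.56 = 0.44
not not (((p → (q → p)) → p) → (not not (p → p) → not q)): Łukasiewicz ¬ gives 1 − 0.44 = 0.56

0.56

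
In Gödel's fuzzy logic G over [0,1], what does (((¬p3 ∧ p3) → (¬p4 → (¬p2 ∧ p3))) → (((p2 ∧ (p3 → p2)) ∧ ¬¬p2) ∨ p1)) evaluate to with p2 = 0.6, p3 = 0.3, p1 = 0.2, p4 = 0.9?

¬p3: Gödel ¬ of 0.3 = 0 (operand ≠ 0)
(¬p3 ∧ p3) = min(0, 0.3) = 0
¬p4: Gödel ¬ of 0.9 = 0 (operand ≠ 0)
¬p2: Gödel ¬ of 0.6 = 0 (operand ≠ 0)
(¬p2 ∧ p3) = min(0, 0.3) = 0
(¬p4 → (¬p2 ∧ p3)): 0 ≤ 0, so result = 1
((¬p3 ∧ p3) → (¬p4 → (¬p2 ∧ p3))): 0 ≤ 1, so result = 1
(p3 → p2): 0.3 ≤ 0.6, so result = 1
(p2 ∧ (p3 → p2)) = min(0.6, 1) = 0.6
¬p2: Gödel ¬ of 0.6 = 0 (operand ≠ 0)
¬¬p2: Gödel ¬ of 0 = 1 (operand is 0)
((p2 ∧ (p3 → p2)) ∧ ¬¬p2) = min(0.6, 1) = 0.6
(((p2 ∧ (p3 → p2)) ∧ ¬¬p2) ∨ p1) = max(0.6, 0.2) = 0.6
(((¬p3 ∧ p3) → (¬p4 → (¬p2 ∧ p3))) → (((p2 ∧ (p3 → p2)) ∧ ¬¬p2) ∨ p1)): 1 > 0.6, so result = 0.6

0.60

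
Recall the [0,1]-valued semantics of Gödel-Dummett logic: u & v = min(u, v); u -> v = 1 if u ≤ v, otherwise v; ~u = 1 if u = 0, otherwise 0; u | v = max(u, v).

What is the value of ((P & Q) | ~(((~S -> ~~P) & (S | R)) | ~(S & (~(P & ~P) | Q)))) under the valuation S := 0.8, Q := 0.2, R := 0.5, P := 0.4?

0.20

(P & Q) = min(0.4, 0.2) = 0.2
~S: Gödel ¬ of 0.8 = 0 (operand ≠ 0)
~P: Gödel ¬ of 0.4 = 0 (operand ≠ 0)
~~P: Gödel ¬ of 0 = 1 (operand is 0)
(~S -> ~~P): 0 ≤ 1, so result = 1
(S | R) = max(0.8, 0.5) = 0.8
((~S -> ~~P) & (S | R)) = min(1, 0.8) = 0.8
~P: Gödel ¬ of 0.4 = 0 (operand ≠ 0)
(P & ~P) = min(0.4, 0) = 0
~(P & ~P): Gödel ¬ of 0 = 1 (operand is 0)
(~(P & ~P) | Q) = max(1, 0.2) = 1
(S & (~(P & ~P) | Q)) = min(0.8, 1) = 0.8
~(S & (~(P & ~P) | Q)): Gödel ¬ of 0.8 = 0 (operand ≠ 0)
(((~S -> ~~P) & (S | R)) | ~(S & (~(P & ~P) | Q))) = max(0.8, 0) = 0.8
~(((~S -> ~~P) & (S | R)) | ~(S & (~(P & ~P) | Q))): Gödel ¬ of 0.8 = 0 (operand ≠ 0)
((P & Q) | ~(((~S -> ~~P) & (S | R)) | ~(S & (~(P & ~P) | Q)))) = max(0.2, 0) = 0.2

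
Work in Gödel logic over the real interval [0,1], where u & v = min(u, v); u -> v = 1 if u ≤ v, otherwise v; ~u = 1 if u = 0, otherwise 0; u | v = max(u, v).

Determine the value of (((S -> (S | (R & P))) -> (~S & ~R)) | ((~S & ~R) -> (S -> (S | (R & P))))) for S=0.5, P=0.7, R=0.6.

1.00

(R & P) = min(0.6, 0.7) = 0.6
(S | (R & P)) = max(0.5, 0.6) = 0.6
(S -> (S | (R & P))): 0.5 ≤ 0.6, so result = 1
~S: Gödel ¬ of 0.5 = 0 (operand ≠ 0)
~R: Gödel ¬ of 0.6 = 0 (operand ≠ 0)
(~S & ~R) = min(0, 0) = 0
((S -> (S | (R & P))) -> (~S & ~R)): 1 > 0, so result = 0
~S: Gödel ¬ of 0.5 = 0 (operand ≠ 0)
~R: Gödel ¬ of 0.6 = 0 (operand ≠ 0)
(~S & ~R) = min(0, 0) = 0
(R & P) = min(0.6, 0.7) = 0.6
(S | (R & P)) = max(0.5, 0.6) = 0.6
(S -> (S | (R & P))): 0.5 ≤ 0.6, so result = 1
((~S & ~R) -> (S -> (S | (R & P)))): 0 ≤ 1, so result = 1
(((S -> (S | (R & P))) -> (~S & ~R)) | ((~S & ~R) -> (S -> (S | (R & P))))) = max(0, 1) = 1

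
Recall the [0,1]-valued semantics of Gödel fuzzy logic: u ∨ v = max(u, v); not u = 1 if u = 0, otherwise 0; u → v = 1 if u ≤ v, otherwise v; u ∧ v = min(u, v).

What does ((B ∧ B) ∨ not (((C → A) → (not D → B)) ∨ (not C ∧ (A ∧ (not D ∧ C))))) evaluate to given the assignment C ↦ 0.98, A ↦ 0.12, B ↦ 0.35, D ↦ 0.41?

0.35

(B ∧ B) = min(0.35, 0.35) = 0.35
(C → A): 0.98 > 0.12, so result = 0.12
not D: Gödel ¬ of 0.41 = 0 (operand ≠ 0)
(not D → B): 0 ≤ 0.35, so result = 1
((C → A) → (not D → B)): 0.12 ≤ 1, so result = 1
not C: Gödel ¬ of 0.98 = 0 (operand ≠ 0)
not D: Gödel ¬ of 0.41 = 0 (operand ≠ 0)
(not D ∧ C) = min(0, 0.98) = 0
(A ∧ (not D ∧ C)) = min(0.12, 0) = 0
(not C ∧ (A ∧ (not D ∧ C))) = min(0, 0) = 0
(((C → A) → (not D → B)) ∨ (not C ∧ (A ∧ (not D ∧ C)))) = max(1, 0) = 1
not (((C → A) → (not D → B)) ∨ (not C ∧ (A ∧ (not D ∧ C)))): Gödel ¬ of 1 = 0 (operand ≠ 0)
((B ∧ B) ∨ not (((C → A) → (not D → B)) ∨ (not C ∧ (A ∧ (not D ∧ C))))) = max(0.35, 0) = 0.35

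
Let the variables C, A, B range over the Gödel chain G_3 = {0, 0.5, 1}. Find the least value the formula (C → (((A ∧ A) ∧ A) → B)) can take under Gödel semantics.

The minimum is attained at C = 0.5, A = 0.5, B = 0:
  (A ∧ A) = min(0.5, 0.5) = 0.5
  ((A ∧ A) ∧ A) = min(0.5, 0.5) = 0.5
  (((A ∧ A) ∧ A) → B): 0.5 > 0, so result = 0
  (C → (((A ∧ A) ∧ A) → B)): 0.5 > 0, so result = 0
Checking all 27 assignments confirms none give a value below 0.00.

0.00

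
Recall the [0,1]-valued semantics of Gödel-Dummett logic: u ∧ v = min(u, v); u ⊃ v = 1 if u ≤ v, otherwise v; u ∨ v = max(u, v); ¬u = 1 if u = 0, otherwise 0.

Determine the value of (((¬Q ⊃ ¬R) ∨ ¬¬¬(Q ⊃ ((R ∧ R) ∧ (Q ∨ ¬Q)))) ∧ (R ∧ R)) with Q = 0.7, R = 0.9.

0.90

¬Q: Gödel ¬ of 0.7 = 0 (operand ≠ 0)
¬R: Gödel ¬ of 0.9 = 0 (operand ≠ 0)
(¬Q ⊃ ¬R): 0 ≤ 0, so result = 1
(R ∧ R) = min(0.9, 0.9) = 0.9
¬Q: Gödel ¬ of 0.7 = 0 (operand ≠ 0)
(Q ∨ ¬Q) = max(0.7, 0) = 0.7
((R ∧ R) ∧ (Q ∨ ¬Q)) = min(0.9, 0.7) = 0.7
(Q ⊃ ((R ∧ R) ∧ (Q ∨ ¬Q))): 0.7 ≤ 0.7, so result = 1
¬(Q ⊃ ((R ∧ R) ∧ (Q ∨ ¬Q))): Gödel ¬ of 1 = 0 (operand ≠ 0)
¬¬(Q ⊃ ((R ∧ R) ∧ (Q ∨ ¬Q))): Gödel ¬ of 0 = 1 (operand is 0)
¬¬¬(Q ⊃ ((R ∧ R) ∧ (Q ∨ ¬Q))): Gödel ¬ of 1 = 0 (operand ≠ 0)
((¬Q ⊃ ¬R) ∨ ¬¬¬(Q ⊃ ((R ∧ R) ∧ (Q ∨ ¬Q)))) = max(1, 0) = 1
(R ∧ R) = min(0.9, 0.9) = 0.9
(((¬Q ⊃ ¬R) ∨ ¬¬¬(Q ⊃ ((R ∧ R) ∧ (Q ∨ ¬Q)))) ∧ (R ∧ R)) = min(1, 0.9) = 0.9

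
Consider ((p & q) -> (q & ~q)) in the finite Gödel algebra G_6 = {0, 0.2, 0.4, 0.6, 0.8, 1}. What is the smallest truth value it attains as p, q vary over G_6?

The minimum is attained at p = 0.2, q = 0.2:
  (p & q) = min(0.2, 0.2) = 0.2
  ~q: Gödel ¬ of 0.2 = 0 (operand ≠ 0)
  (q & ~q) = min(0.2, 0) = 0
  ((p & q) -> (q & ~q)): 0.2 > 0, so result = 0
Checking all 36 assignments confirms none give a value below 0.00.

0.00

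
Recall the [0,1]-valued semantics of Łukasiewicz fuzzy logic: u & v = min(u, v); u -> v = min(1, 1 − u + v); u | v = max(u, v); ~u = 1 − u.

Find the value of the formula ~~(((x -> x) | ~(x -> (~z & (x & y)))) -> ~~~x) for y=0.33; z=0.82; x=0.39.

(x -> x): min(1, 1 − 0.39 + 0.39) = 1
~z: Łukasiewicz ¬ gives 1 − 0.82 = 0.18
(x & y) = min(0.39, 0.33) = 0.33
(~z & (x & y)) = min(0.18, 0.33) = 0.18
(x -> (~z & (x & y))): min(1, 1 − 0.39 + 0.18) = 0.79
~(x -> (~z & (x & y))): Łukasiewicz ¬ gives 1 − 0.79 = 0.21
((x -> x) | ~(x -> (~z & (x & y)))) = max(1, 0.21) = 1
~x: Łukasiewicz ¬ gives 1 − 0.39 = 0.61
~~x: Łukasiewicz ¬ gives 1 − 0.61 = 0.39
~~~x: Łukasiewicz ¬ gives 1 − 0.39 = 0.61
(((x -> x) | ~(x -> (~z & (x & y)))) -> ~~~x): min(1, 1 − 1 + 0.61) = 0.61
~(((x -> x) | ~(x -> (~z & (x & y)))) -> ~~~x): Łukasiewicz ¬ gives 1 − 0.61 = 0.39
~~(((x -> x) | ~(x -> (~z & (x & y)))) -> ~~~x): Łukasiewicz ¬ gives 1 − 0.39 = 0.61

0.61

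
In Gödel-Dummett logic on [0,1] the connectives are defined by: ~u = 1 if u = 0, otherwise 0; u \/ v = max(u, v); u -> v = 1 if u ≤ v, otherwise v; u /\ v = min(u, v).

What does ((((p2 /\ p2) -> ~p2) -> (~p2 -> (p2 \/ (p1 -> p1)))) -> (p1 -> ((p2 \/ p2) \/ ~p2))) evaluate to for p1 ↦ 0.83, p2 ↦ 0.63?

(p2 /\ p2) = min(0.63, 0.63) = 0.63
~p2: Gödel ¬ of 0.63 = 0 (operand ≠ 0)
((p2 /\ p2) -> ~p2): 0.63 > 0, so result = 0
~p2: Gödel ¬ of 0.63 = 0 (operand ≠ 0)
(p1 -> p1): 0.83 ≤ 0.83, so result = 1
(p2 \/ (p1 -> p1)) = max(0.63, 1) = 1
(~p2 -> (p2 \/ (p1 -> p1))): 0 ≤ 1, so result = 1
(((p2 /\ p2) -> ~p2) -> (~p2 -> (p2 \/ (p1 -> p1)))): 0 ≤ 1, so result = 1
(p2 \/ p2) = max(0.63, 0.63) = 0.63
~p2: Gödel ¬ of 0.63 = 0 (operand ≠ 0)
((p2 \/ p2) \/ ~p2) = max(0.63, 0) = 0.63
(p1 -> ((p2 \/ p2) \/ ~p2)): 0.83 > 0.63, so result = 0.63
((((p2 /\ p2) -> ~p2) -> (~p2 -> (p2 \/ (p1 -> p1)))) -> (p1 -> ((p2 \/ p2) \/ ~p2))): 1 > 0.63, so result = 0.63

0.63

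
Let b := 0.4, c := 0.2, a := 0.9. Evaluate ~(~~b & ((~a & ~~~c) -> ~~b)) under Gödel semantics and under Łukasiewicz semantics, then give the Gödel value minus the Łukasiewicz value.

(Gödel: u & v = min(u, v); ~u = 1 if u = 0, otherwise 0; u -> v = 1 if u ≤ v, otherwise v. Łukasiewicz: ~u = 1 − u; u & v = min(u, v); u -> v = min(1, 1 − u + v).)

-0.60

Gödel evaluation:
  ~b: Gödel ¬ of 0.4 = 0 (operand ≠ 0)
  ~~b: Gödel ¬ of 0 = 1 (operand is 0)
  ~a: Gödel ¬ of 0.9 = 0 (operand ≠ 0)
  ~c: Gödel ¬ of 0.2 = 0 (operand ≠ 0)
  ~~c: Gödel ¬ of 0 = 1 (operand is 0)
  ~~~c: Gödel ¬ of 1 = 0 (operand ≠ 0)
  (~a & ~~~c) = min(0, 0) = 0
  ~b: Gödel ¬ of 0.4 = 0 (operand ≠ 0)
  ~~b: Gödel ¬ of 0 = 1 (operand is 0)
  ((~a & ~~~c) -> ~~b): 0 ≤ 1, so result = 1
  (~~b & ((~a & ~~~c) -> ~~b)) = min(1, 1) = 1
  ~(~~b & ((~a & ~~~c) -> ~~b)): Gödel ¬ of 1 = 0 (operand ≠ 0)
  Gödel value = 0
Łukasiewicz evaluation:
  ~b: Łukasiewicz ¬ gives 1 − 0.4 = 0.6
  ~~b: Łukasiewicz ¬ gives 1 − 0.6 = 0.4
  ~a: Łukasiewicz ¬ gives 1 − 0.9 = 0.1
  ~c: Łukasiewicz ¬ gives 1 − 0.2 = 0.8
  ~~c: Łukasiewicz ¬ gives 1 − 0.8 = 0.2
  ~~~c: Łukasiewicz ¬ gives 1 − 0.2 = 0.8
  (~a & ~~~c) = min(0.1, 0.8) = 0.1
  ~b: Łukasiewicz ¬ gives 1 − 0.4 = 0.6
  ~~b: Łukasiewicz ¬ gives 1 − 0.6 = 0.4
  ((~a & ~~~c) -> ~~b): min(1, 1 − 0.1 + 0.4) = 1
  (~~b & ((~a & ~~~c) -> ~~b)) = min(0.4, 1) = 0.4
  ~(~~b & ((~a & ~~~c) -> ~~b)): Łukasiewicz ¬ gives 1 − 0.4 = 0.6
  Łukasiewicz value = 0.6
Difference: 0 − 0.6 = -0.60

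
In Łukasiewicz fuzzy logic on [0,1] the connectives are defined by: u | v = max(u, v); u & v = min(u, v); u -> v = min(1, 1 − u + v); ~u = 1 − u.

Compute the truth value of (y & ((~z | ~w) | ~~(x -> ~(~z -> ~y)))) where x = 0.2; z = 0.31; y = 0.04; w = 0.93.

0.04

~z: Łukasiewicz ¬ gives 1 − 0.31 = 0.69
~w: Łukasiewicz ¬ gives 1 − 0.93 = 0.07
(~z | ~w) = max(0.69, 0.07) = 0.69
~z: Łukasiewicz ¬ gives 1 − 0.31 = 0.69
~y: Łukasiewicz ¬ gives 1 − 0.04 = 0.96
(~z -> ~y): min(1, 1 − 0.69 + 0.96) = 1
~(~z -> ~y): Łukasiewicz ¬ gives 1 − 1 = 0
(x -> ~(~z -> ~y)): min(1, 1 − 0.2 + 0) = 0.8
~(x -> ~(~z -> ~y)): Łukasiewicz ¬ gives 1 − 0.8 = 0.2
~~(x -> ~(~z -> ~y)): Łukasiewicz ¬ gives 1 − 0.2 = 0.8
((~z | ~w) | ~~(x -> ~(~z -> ~y))) = max(0.69, 0.8) = 0.8
(y & ((~z | ~w) | ~~(x -> ~(~z -> ~y)))) = min(0.04, 0.8) = 0.04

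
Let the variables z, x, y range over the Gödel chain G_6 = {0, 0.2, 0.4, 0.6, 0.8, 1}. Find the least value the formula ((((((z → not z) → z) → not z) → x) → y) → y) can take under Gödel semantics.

The minimum is attained at z = 0, x = 0, y = 0:
  not z: Gödel ¬ of 0 = 1 (operand is 0)
  (z → not z): 0 ≤ 1, so result = 1
  ((z → not z) → z): 1 > 0, so result = 0
  not z: Gödel ¬ of 0 = 1 (operand is 0)
  (((z → not z) → z) → not z): 0 ≤ 1, so result = 1
  ((((z → not z) → z) → not z) → x): 1 > 0, so result = 0
  (((((z → not z) → z) → not z) → x) → y): 0 ≤ 0, so result = 1
  ((((((z → not z) → z) → not z) → x) → y) → y): 1 > 0, so result = 0
Checking all 216 assignments confirms none give a value below 0.00.

0.00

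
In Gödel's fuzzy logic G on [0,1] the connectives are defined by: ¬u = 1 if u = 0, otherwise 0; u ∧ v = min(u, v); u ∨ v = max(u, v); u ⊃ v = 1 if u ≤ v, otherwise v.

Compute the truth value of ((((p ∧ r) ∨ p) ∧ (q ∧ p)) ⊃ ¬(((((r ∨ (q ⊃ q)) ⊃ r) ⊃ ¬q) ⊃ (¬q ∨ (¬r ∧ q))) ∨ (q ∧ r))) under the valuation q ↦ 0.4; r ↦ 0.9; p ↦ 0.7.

(p ∧ r) = min(0.7, 0.9) = 0.7
((p ∧ r) ∨ p) = max(0.7, 0.7) = 0.7
(q ∧ p) = min(0.4, 0.7) = 0.4
(((p ∧ r) ∨ p) ∧ (q ∧ p)) = min(0.7, 0.4) = 0.4
(q ⊃ q): 0.4 ≤ 0.4, so result = 1
(r ∨ (q ⊃ q)) = max(0.9, 1) = 1
((r ∨ (q ⊃ q)) ⊃ r): 1 > 0.9, so result = 0.9
¬q: Gödel ¬ of 0.4 = 0 (operand ≠ 0)
(((r ∨ (q ⊃ q)) ⊃ r) ⊃ ¬q): 0.9 > 0, so result = 0
¬q: Gödel ¬ of 0.4 = 0 (operand ≠ 0)
¬r: Gödel ¬ of 0.9 = 0 (operand ≠ 0)
(¬r ∧ q) = min(0, 0.4) = 0
(¬q ∨ (¬r ∧ q)) = max(0, 0) = 0
((((r ∨ (q ⊃ q)) ⊃ r) ⊃ ¬q) ⊃ (¬q ∨ (¬r ∧ q))): 0 ≤ 0, so result = 1
(q ∧ r) = min(0.4, 0.9) = 0.4
(((((r ∨ (q ⊃ q)) ⊃ r) ⊃ ¬q) ⊃ (¬q ∨ (¬r ∧ q))) ∨ (q ∧ r)) = max(1, 0.4) = 1
¬(((((r ∨ (q ⊃ q)) ⊃ r) ⊃ ¬q) ⊃ (¬q ∨ (¬r ∧ q))) ∨ (q ∧ r)): Gödel ¬ of 1 = 0 (operand ≠ 0)
((((p ∧ r) ∨ p) ∧ (q ∧ p)) ⊃ ¬(((((r ∨ (q ⊃ q)) ⊃ r) ⊃ ¬q) ⊃ (¬q ∨ (¬r ∧ q))) ∨ (q ∧ r))): 0.4 > 0, so result = 0

0.00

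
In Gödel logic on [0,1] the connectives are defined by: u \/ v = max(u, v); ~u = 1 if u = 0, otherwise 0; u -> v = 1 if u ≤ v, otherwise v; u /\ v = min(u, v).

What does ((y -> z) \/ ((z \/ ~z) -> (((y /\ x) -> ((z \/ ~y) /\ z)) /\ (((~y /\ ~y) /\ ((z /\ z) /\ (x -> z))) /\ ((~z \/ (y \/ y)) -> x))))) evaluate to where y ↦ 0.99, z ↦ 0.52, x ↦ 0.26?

0.52

(y -> z): 0.99 > 0.52, so result = 0.52
~z: Gödel ¬ of 0.52 = 0 (operand ≠ 0)
(z \/ ~z) = max(0.52, 0) = 0.52
(y /\ x) = min(0.99, 0.26) = 0.26
~y: Gödel ¬ of 0.99 = 0 (operand ≠ 0)
(z \/ ~y) = max(0.52, 0) = 0.52
((z \/ ~y) /\ z) = min(0.52, 0.52) = 0.52
((y /\ x) -> ((z \/ ~y) /\ z)): 0.26 ≤ 0.52, so result = 1
~y: Gödel ¬ of 0.99 = 0 (operand ≠ 0)
~y: Gödel ¬ of 0.99 = 0 (operand ≠ 0)
(~y /\ ~y) = min(0, 0) = 0
(z /\ z) = min(0.52, 0.52) = 0.52
(x -> z): 0.26 ≤ 0.52, so result = 1
((z /\ z) /\ (x -> z)) = min(0.52, 1) = 0.52
((~y /\ ~y) /\ ((z /\ z) /\ (x -> z))) = min(0, 0.52) = 0
~z: Gödel ¬ of 0.52 = 0 (operand ≠ 0)
(y \/ y) = max(0.99, 0.99) = 0.99
(~z \/ (y \/ y)) = max(0, 0.99) = 0.99
((~z \/ (y \/ y)) -> x): 0.99 > 0.26, so result = 0.26
(((~y /\ ~y) /\ ((z /\ z) /\ (x -> z))) /\ ((~z \/ (y \/ y)) -> x)) = min(0, 0.26) = 0
(((y /\ x) -> ((z \/ ~y) /\ z)) /\ (((~y /\ ~y) /\ ((z /\ z) /\ (x -> z))) /\ ((~z \/ (y \/ y)) -> x))) = min(1, 0) = 0
((z \/ ~z) -> (((y /\ x) -> ((z \/ ~y) /\ z)) /\ (((~y /\ ~y) /\ ((z /\ z) /\ (x -> z))) /\ ((~z \/ (y \/ y)) -> x)))): 0.52 > 0, so result = 0
((y -> z) \/ ((z \/ ~z) -> (((y /\ x) -> ((z \/ ~y) /\ z)) /\ (((~y /\ ~y) /\ ((z /\ z) /\ (x -> z))) /\ ((~z \/ (y \/ y)) -> x))))) = max(0.52, 0) = 0.52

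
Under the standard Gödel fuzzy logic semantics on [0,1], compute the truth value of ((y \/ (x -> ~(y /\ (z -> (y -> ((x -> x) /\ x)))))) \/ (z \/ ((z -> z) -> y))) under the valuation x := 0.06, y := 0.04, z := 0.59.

0.59

(x -> x): 0.06 ≤ 0.06, so result = 1
((x -> x) /\ x) = min(1, 0.06) = 0.06
(y -> ((x -> x) /\ x)): 0.04 ≤ 0.06, so result = 1
(z -> (y -> ((x -> x) /\ x))): 0.59 ≤ 1, so result = 1
(y /\ (z -> (y -> ((x -> x) /\ x)))) = min(0.04, 1) = 0.04
~(y /\ (z -> (y -> ((x -> x) /\ x)))): Gödel ¬ of 0.04 = 0 (operand ≠ 0)
(x -> ~(y /\ (z -> (y -> ((x -> x) /\ x))))): 0.06 > 0, so result = 0
(y \/ (x -> ~(y /\ (z -> (y -> ((x -> x) /\ x)))))) = max(0.04, 0) = 0.04
(z -> z): 0.59 ≤ 0.59, so result = 1
((z -> z) -> y): 1 > 0.04, so result = 0.04
(z \/ ((z -> z) -> y)) = max(0.59, 0.04) = 0.59
((y \/ (x -> ~(y /\ (z -> (y -> ((x -> x) /\ x)))))) \/ (z \/ ((z -> z) -> y))) = max(0.04, 0.59) = 0.59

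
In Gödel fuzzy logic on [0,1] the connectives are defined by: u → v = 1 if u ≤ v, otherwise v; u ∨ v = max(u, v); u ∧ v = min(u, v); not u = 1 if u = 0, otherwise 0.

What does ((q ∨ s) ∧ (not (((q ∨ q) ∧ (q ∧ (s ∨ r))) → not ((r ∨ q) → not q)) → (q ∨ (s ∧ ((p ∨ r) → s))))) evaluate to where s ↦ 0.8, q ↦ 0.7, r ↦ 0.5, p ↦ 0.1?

(q ∨ s) = max(0.7, 0.8) = 0.8
(q ∨ q) = max(0.7, 0.7) = 0.7
(s ∨ r) = max(0.8, 0.5) = 0.8
(q ∧ (s ∨ r)) = min(0.7, 0.8) = 0.7
((q ∨ q) ∧ (q ∧ (s ∨ r))) = min(0.7, 0.7) = 0.7
(r ∨ q) = max(0.5, 0.7) = 0.7
not q: Gödel ¬ of 0.7 = 0 (operand ≠ 0)
((r ∨ q) → not q): 0.7 > 0, so result = 0
not ((r ∨ q) → not q): Gödel ¬ of 0 = 1 (operand is 0)
(((q ∨ q) ∧ (q ∧ (s ∨ r))) → not ((r ∨ q) → not q)): 0.7 ≤ 1, so result = 1
not (((q ∨ q) ∧ (q ∧ (s ∨ r))) → not ((r ∨ q) → not q)): Gödel ¬ of 1 = 0 (operand ≠ 0)
(p ∨ r) = max(0.1, 0.5) = 0.5
((p ∨ r) → s): 0.5 ≤ 0.8, so result = 1
(s ∧ ((p ∨ r) → s)) = min(0.8, 1) = 0.8
(q ∨ (s ∧ ((p ∨ r) → s))) = max(0.7, 0.8) = 0.8
(not (((q ∨ q) ∧ (q ∧ (s ∨ r))) → not ((r ∨ q) → not q)) → (q ∨ (s ∧ ((p ∨ r) → s)))): 0 ≤ 0.8, so result = 1
((q ∨ s) ∧ (not (((q ∨ q) ∧ (q ∧ (s ∨ r))) → not ((r ∨ q) → not q)) → (q ∨ (s ∧ ((p ∨ r) → s))))) = min(0.8, 1) = 0.8

0.80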